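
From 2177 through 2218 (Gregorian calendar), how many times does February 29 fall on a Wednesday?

2

Leap years in 2177–2218: 9 of them.
Feb 29 weekday advances by 5 (mod 7) from one leap year to the next four years later (or differs when a century non-leap intervenes).
Leap-day weekdays: 2180:Tue 2184:Sun 2188:Fri 2192:Wed✓ 2196:Mon 2204:Wed✓ 2208:Mon 2212:Sat 2216:Thu
Wednesday: 2192, 2204 → 2.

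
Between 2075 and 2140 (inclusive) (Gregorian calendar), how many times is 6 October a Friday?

Track 6 October's weekday year by year (advancing +1, or +2 across a Feb 29):
  2075: Sun  2076: Tue (+2)  2077: Wed (+1)  2078: Thu (+1)  2079: Fri (+1) ✓
  2080: Sun (+2)  2081: Mon (+1)  2082: Tue (+1)  2083: Wed (+1)  2084: Fri (+2) ✓
  2085: Sat (+1)  2086: Sun (+1)  2087: Mon (+1)  2088: Wed (+2)  … (38 more years) …
  2127: Mon (+1)  2128: Wed (+2)  2129: Thu (+1)  2130: Fri (+1) ✓  2131: Sat (+1)
  2132: Mon (+2)  2133: Tue (+1)  2134: Wed (+1)  2135: Thu (+1)  2136: Sat (+2)
  2137: Sun (+1)  2138: Mon (+1)  2139: Tue (+1)  2140: Thu (+2)
Friday years: 2079, 2084, 2090, 2102, 2113, 2119, 2124, 2130 — 8 in total.

8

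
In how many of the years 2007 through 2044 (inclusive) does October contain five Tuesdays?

October has 31 days; it has five Tuesdays when Tuesday falls among the first (month-length − 28) days — i.e. when October 1 is one of Tuesday/Monday/Sunday.
October 1 by year: 2007:Mon✓ 2008:Wed 2009:Thu 2010:Fri 2011:Sat 2012:Mon✓ 2013:Tue✓ 2014:Wed 2015:Thu 2016:Sat 2017:Sun✓ 2018:Mon✓ 2019:Tue✓ 2020:Thu 2021:Fri …(8 more)… 2030:Tue✓ 2031:Wed 2032:Fri 2033:Sat 2034:Sun✓ 2035:Mon✓ 2036:Wed 2037:Thu 2038:Fri 2039:Sat 2040:Mon✓ 2041:Tue✓ 2042:Wed 2043:Thu 2044:Sat
Years with five Tuesdays: 2007, 2012, 2013, 2017, 2018, 2019, 2023, 2024, 2028, 2029, 2030, 2034, 2035, 2040, 2041 → 15.

15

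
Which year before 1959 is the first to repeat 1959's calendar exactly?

1953

Two years share a calendar iff Jan 1 falls on the same weekday and both are leap or both are common. 1959: Jan 1 is Thursday, common year.
1958: Jan 1 Wednesday, common
1957: Jan 1 Tuesday, common
1956: Jan 1 Sunday, leap
1955: Jan 1 Saturday, common
1954: Jan 1 Friday, common
1953: Jan 1 Thursday, common
1953 matches on both conditions.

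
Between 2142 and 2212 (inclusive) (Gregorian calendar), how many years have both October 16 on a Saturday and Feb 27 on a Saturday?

Check each year's weekday for October 16 and Feb 27:
  2142: Tue/Tue  2143: Wed/Wed  2144: Fri/Thu  2145: Sat/Sat ✓  2146: Sun/Sun  2147: Mon/Mon  2148: Wed/Tue  2149: Thu/Thu  2150: Fri/Fri  2151: Sat/Sat ✓  2152: Mon/Sun  2153: Tue/Tue  2154: Wed/Wed  2155: Thu/Thu  …(43 more)…  2199: Wed/Wed  2200: Thu/Thu  2201: Fri/Fri  2202: Sat/Sat ✓  2203: Sun/Sun  2204: Tue/Mon  2205: Wed/Wed  2206: Thu/Thu  2207: Fri/Fri  2208: Sun/Sat  2209: Mon/Mon  2210: Tue/Tue  2211: Wed/Wed  2212: Fri/Thu
Both conditions hold in: 2145, 2151, 2162, 2173, 2179, 2190, 2202 — 7.

7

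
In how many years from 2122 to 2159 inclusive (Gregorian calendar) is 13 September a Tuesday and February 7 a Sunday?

Check each year's weekday for 13 September and February 7:
  2122: Sun/Sat  2123: Mon/Sun  2124: Wed/Mon  2125: Thu/Wed  2126: Fri/Thu  2127: Sat/Fri  2128: Mon/Sat  2129: Tue/Mon  2130: Wed/Tue  2131: Thu/Wed  2132: Sat/Thu  2133: Sun/Sat  2134: Mon/Sun  2135: Tue/Mon  …(10 more)…  2146: Tue/Mon  2147: Wed/Tue  2148: Fri/Wed  2149: Sat/Fri  2150: Sun/Sat  2151: Mon/Sun  2152: Wed/Mon  2153: Thu/Wed  2154: Fri/Thu  2155: Sat/Fri  2156: Mon/Sat  2157: Tue/Mon  2158: Wed/Tue  2159: Thu/Wed
Both conditions hold in: 2140 — 1.

1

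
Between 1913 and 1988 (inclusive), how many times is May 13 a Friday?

Track May 13's weekday year by year (advancing +1, or +2 across a Feb 29):
  1913: Tue  1914: Wed (+1)  1915: Thu (+1)  1916: Sat (+2)  1917: Sun (+1)
  1918: Mon (+1)  1919: Tue (+1)  1920: Thu (+2)  1921: Fri (+1) ✓  1922: Sat (+1)
  1923: Sun (+1)  1924: Tue (+2)  1925: Wed (+1)  1926: Thu (+1)  … (48 more years) …
  1975: Tue (+1)  1976: Thu (+2)  1977: Fri (+1) ✓  1978: Sat (+1)  1979: Sun (+1)
  1980: Tue (+2)  1981: Wed (+1)  1982: Thu (+1)  1983: Fri (+1) ✓  1984: Sun (+2)
  1985: Mon (+1)  1986: Tue (+1)  1987: Wed (+1)  1988: Fri (+2) ✓
Friday years: 1921, 1927, 1932, 1938, 1949, 1955, 1960, 1966, 1977, 1983, 1988 — 11 in total.

11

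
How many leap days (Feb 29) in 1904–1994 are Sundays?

3

Leap years in 1904–1994: 23 of them.
Feb 29 weekday advances by 5 (mod 7) from one leap year to the next four years later (or differs when a century non-leap intervenes).
Leap-day weekdays: 1904:Mon 1908:Sat 1912:Thu 1916:Tue 1920:Sun✓ 1924:Fri 1928:Wed 1932:Mon 1936:Sat 1940:Thu 1944:Tue 1948:Sun✓ 1952:Fri 1956:Wed 1960:Mon 1964:Sat 1968:Thu 1972:Tue 1976:Sun✓ 1980:Fri 1984:Wed 1988:Mon 1992:Sat
Sunday: 1920, 1948, 1976 → 3.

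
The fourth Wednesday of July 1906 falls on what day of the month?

25

July 1, 1906 is a Sunday, so the first Wednesday is the 4th.
The fourth Wednesday is 4 + 21 = 25.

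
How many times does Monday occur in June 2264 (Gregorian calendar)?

4

June 2264 has 30 days and begins on Wednesday.
The first Monday is June 6.
Mondays fall on 6, 13, 20, 27 — that's 4.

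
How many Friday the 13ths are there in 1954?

Check the 13th of each month of 1954: Jan 13: Wed, Feb 13: Sat, Mar 13: Sat, Apr 13: Tue, May 13: Thu, Jun 13: Sun, Jul 13: Tue, Aug 13: Fri, Sep 13: Mon, Oct 13: Wed, Nov 13: Sat, Dec 13: Mon.
Friday occurs in August — 1 month.

1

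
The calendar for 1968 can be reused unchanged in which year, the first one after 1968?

1996

Two years share a calendar iff Jan 1 falls on the same weekday and both are leap or both are common. 1968: Jan 1 is Monday, leap year.
1969: Jan 1 Wednesday, common
1970: Jan 1 Thursday, common
1971: Jan 1 Friday, common
1972: Jan 1 Saturday, leap
1973: Jan 1 Monday, common
1974: Jan 1 Tuesday, common
1975: Jan 1 Wednesday, common
1976: Jan 1 Thursday, leap
1977: Jan 1 Saturday, common
1978: Jan 1 Sunday, common
1979: Jan 1 Monday, common
1980: Jan 1 Tuesday, leap
1981: Jan 1 Thursday, common
1982: Jan 1 Friday, common
1983: Jan 1 Saturday, common
1984: Jan 1 Sunday, leap
1985: Jan 1 Tuesday, common
1986: Jan 1 Wednesday, common
1987: Jan 1 Thursday, common
1988: Jan 1 Friday, leap
1989: Jan 1 Sunday, common
1990: Jan 1 Monday, common
1991: Jan 1 Tuesday, common
1992: Jan 1 Wednesday, leap
1993: Jan 1 Friday, common
1994: Jan 1 Saturday, common
1995: Jan 1 Sunday, common
1996: Jan 1 Monday, leap
1996 matches on both conditions.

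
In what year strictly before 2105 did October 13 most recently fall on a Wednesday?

2100

From one year to the next, a fixed date's weekday advances by 1, or by 2 when a Feb 29 lies between the two dates.
2105: October 13 is Tuesday.
2104: Monday (−1)
2103: Saturday (−2)
2102: Friday (−1)
2101: Thursday (−1)
2100: Wednesday (−1)
October 13 falls on a Wednesday in 2100.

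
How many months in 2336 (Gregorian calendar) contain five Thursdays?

5

A month of length L has five Thursdays iff its first Thursday is on day ≤ L−28 (so day 1–3 in a 31-day month, 1–2 in a 30-day month, day 1 in a leap February).
Checking each month of 2336: Jan starts Wed (31d) ✓; Feb starts Sat (29d); Mar starts Sun (31d); Apr starts Wed (30d) ✓; May starts Fri (31d); Jun starts Mon (30d); Jul starts Wed (31d) ✓; Aug starts Sat (31d); Sep starts Tue (30d); Oct starts Thu (31d) ✓; Nov starts Sun (30d); Dec starts Tue (31d) ✓.
Five-Thursday months: January, April, July, October, December → 5.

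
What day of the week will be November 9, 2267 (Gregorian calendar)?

Saturday

January 1, 2267 is a Tuesday.
November 9 is day 313 of the year, i.e. 312 days after Jan 1.
312 mod 7 = 4, so advance 4 weekdays from Tuesday: Saturday.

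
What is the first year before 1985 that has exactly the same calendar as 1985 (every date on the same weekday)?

1974

Two years share a calendar iff Jan 1 falls on the same weekday and both are leap or both are common. 1985: Jan 1 is Tuesday, common year.
1984: Jan 1 Sunday, leap
1983: Jan 1 Saturday, common
1982: Jan 1 Friday, common
1981: Jan 1 Thursday, common
1980: Jan 1 Tuesday, leap
1979: Jan 1 Monday, common
1978: Jan 1 Sunday, common
1977: Jan 1 Saturday, common
1976: Jan 1 Thursday, leap
1975: Jan 1 Wednesday, common
1974: Jan 1 Tuesday, common
1974 matches on both conditions.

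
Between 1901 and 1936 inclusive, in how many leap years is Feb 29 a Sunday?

1

Leap years in 1901–1936: 9 of them.
Feb 29 weekday advances by 5 (mod 7) from one leap year to the next four years later (or differs when a century non-leap intervenes).
Leap-day weekdays: 1904:Mon 1908:Sat 1912:Thu 1916:Tue 1920:Sun✓ 1924:Fri 1928:Wed 1932:Mon 1936:Sat
Sunday: 1920 → 1.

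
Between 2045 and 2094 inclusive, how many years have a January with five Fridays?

21

January has 31 days; it has five Fridays when Friday falls among the first (month-length − 28) days — i.e. when January 1 is one of Friday/Thursday/Wednesday.
January 1 by year: 2045:Sun 2046:Mon 2047:Tue 2048:Wed✓ 2049:Fri✓ 2050:Sat 2051:Sun 2052:Mon 2053:Wed✓ 2054:Thu✓ 2055:Fri✓ 2056:Sat 2057:Mon 2058:Tue 2059:Wed✓ …(20 more)… 2080:Mon 2081:Wed✓ 2082:Thu✓ 2083:Fri✓ 2084:Sat 2085:Mon 2086:Tue 2087:Wed✓ 2088:Thu✓ 2089:Sat 2090:Sun 2091:Mon 2092:Tue 2093:Thu✓ 2094:Fri✓
Years with five Fridays: 2048, 2049, 2053, 2054, 2055, 2059, 2060, 2065, 2066, 2070, 2071, 2072, 2076, 2077, 2081, 2082, 2083, 2087, 2088, 2093, 2094 → 21.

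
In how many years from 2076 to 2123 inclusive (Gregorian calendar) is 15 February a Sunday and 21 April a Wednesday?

Check each year's weekday for 15 February and 21 April:
  2076: Sat/Tue  2077: Mon/Wed  2078: Tue/Thu  2079: Wed/Fri  2080: Thu/Sun  2081: Sat/Mon  2082: Sun/Tue  2083: Mon/Wed  2084: Tue/Fri  2085: Thu/Sat  2086: Fri/Sun  2087: Sat/Mon  2088: Sun/Wed ✓  2089: Tue/Thu  …(20 more)…  2110: Sat/Mon  2111: Sun/Tue  2112: Mon/Thu  2113: Wed/Fri  2114: Thu/Sat  2115: Fri/Sun  2116: Sat/Tue  2117: Mon/Wed  2118: Tue/Thu  2119: Wed/Fri  2120: Thu/Sun  2121: Sat/Mon  2122: Sun/Tue  2123: Mon/Wed
Both conditions hold in: 2088 — 1.

1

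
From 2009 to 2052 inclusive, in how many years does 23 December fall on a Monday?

7

Track 23 December's weekday year by year (advancing +1, or +2 across a Feb 29):
  2009: Wed  2010: Thu (+1)  2011: Fri (+1)  2012: Sun (+2)  2013: Mon (+1) ✓
  2014: Tue (+1)  2015: Wed (+1)  2016: Fri (+2)  2017: Sat (+1)  2018: Sun (+1)
  2019: Mon (+1) ✓  2020: Wed (+2)  2021: Thu (+1)  2022: Fri (+1)  … (16 more years) …
  2039: Fri (+1)  2040: Sun (+2)  2041: Mon (+1) ✓  2042: Tue (+1)  2043: Wed (+1)
  2044: Fri (+2)  2045: Sat (+1)  2046: Sun (+1)  2047: Mon (+1) ✓  2048: Wed (+2)
  2049: Thu (+1)  2050: Fri (+1)  2051: Sat (+1)  2052: Mon (+2) ✓
Monday years: 2013, 2019, 2024, 2030, 2041, 2047, 2052 — 7 in total.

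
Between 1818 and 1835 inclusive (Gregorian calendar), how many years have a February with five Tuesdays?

1

February has 28 days (29 in leap years); it has five Tuesdays when Tuesday falls among the first (month-length − 28) days — i.e. when February 1 is Tuesday in a leap year (never in a common year).
February 1 by year: 1818:Sun 1819:Mon 1820:Tue✓ 1821:Thu 1822:Fri 1823:Sat 1824:Sun 1825:Tue 1826:Wed 1827:Thu 1828:Fri 1829:Sun 1830:Mon 1831:Tue 1832:Wed 1833:Fri 1834:Sat 1835:Sun
Years with five Tuesdays: 1820 → 1.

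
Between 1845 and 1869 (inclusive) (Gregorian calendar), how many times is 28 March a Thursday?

Track 28 March's weekday year by year (advancing +1, or +2 across a Feb 29):
  1845: Fri  1846: Sat (+1)  1847: Sun (+1)  1848: Tue (+2)  1849: Wed (+1)
  1850: Thu (+1) ✓  1851: Fri (+1)  1852: Sun (+2)  1853: Mon (+1)  1854: Tue (+1)
  1855: Wed (+1)  1856: Fri (+2)  1857: Sat (+1)  1858: Sun (+1)  1859: Mon (+1)
  1860: Wed (+2)  1861: Thu (+1) ✓  1862: Fri (+1)  1863: Sat (+1)  1864: Mon (+2)
  1865: Tue (+1)  1866: Wed (+1)  1867: Thu (+1) ✓  1868: Sat (+2)  1869: Sun (+1)
Thursday years: 1850, 1861, 1867 — 3 in total.

3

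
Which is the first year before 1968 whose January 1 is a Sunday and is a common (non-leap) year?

1967

Jan 1 advances by 2 weekdays after a leap year and by 1 after a common year.
1968: Jan 1 is Monday (leap).
1967: Sunday
1967 begins on a Sunday and is a common year.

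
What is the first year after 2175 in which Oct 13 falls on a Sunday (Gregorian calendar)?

From one year to the next, a fixed date's weekday advances by 1, or by 2 when a Feb 29 lies between the two dates.
2175: October 13 is Friday.
2176: Sunday (+2)
Oct 13 falls on a Sunday in 2176.

2176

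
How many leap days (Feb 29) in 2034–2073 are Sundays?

Leap years in 2034–2073: 10 of them.
Feb 29 weekday advances by 5 (mod 7) from one leap year to the next four years later (or differs when a century non-leap intervenes).
Leap-day weekdays: 2036:Fri 2040:Wed 2044:Mon 2048:Sat 2052:Thu 2056:Tue 2060:Sun✓ 2064:Fri 2068:Wed 2072:Mon
Sunday: 2060 → 1.

1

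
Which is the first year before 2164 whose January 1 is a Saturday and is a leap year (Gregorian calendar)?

2152

Jan 1 advances by 2 weekdays after a leap year and by 1 after a common year.
2164: Jan 1 is Sunday (leap).
2163: Saturday
2162: Friday
2161: Thursday
2160: Tuesday (leap)
2159: Monday
2158: Sunday
2157: Saturday
2156: Thursday (leap)
2155: Wednesday
2154: Tuesday
2153: Monday
2152: Saturday (leap)
2152 begins on a Saturday and is a leap year.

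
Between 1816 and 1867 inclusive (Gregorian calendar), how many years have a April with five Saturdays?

14

April has 30 days; it has five Saturdays when Saturday falls among the first (month-length − 28) days — i.e. when April 1 is one of Saturday/Friday.
April 1 by year: 1816:Mon 1817:Tue 1818:Wed 1819:Thu 1820:Sat✓ 1821:Sun 1822:Mon 1823:Tue 1824:Thu 1825:Fri✓ 1826:Sat✓ 1827:Sun 1828:Tue 1829:Wed 1830:Thu …(22 more)… 1853:Fri✓ 1854:Sat✓ 1855:Sun 1856:Tue 1857:Wed 1858:Thu 1859:Fri✓ 1860:Sun 1861:Mon 1862:Tue 1863:Wed 1864:Fri✓ 1865:Sat✓ 1866:Sun 1867:Mon
Years with five Saturdays: 1820, 1825, 1826, 1831, 1836, 1837, 1842, 1843, 1848, 1853, 1854, 1859, 1864, 1865 → 14.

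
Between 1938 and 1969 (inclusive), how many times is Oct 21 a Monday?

5

Track Oct 21's weekday year by year (advancing +1, or +2 across a Feb 29):
  1938: Fri  1939: Sat (+1)  1940: Mon (+2) ✓  1941: Tue (+1)  1942: Wed (+1)
  1943: Thu (+1)  1944: Sat (+2)  1945: Sun (+1)  1946: Mon (+1) ✓  1947: Tue (+1)
  1948: Thu (+2)  1949: Fri (+1)  1950: Sat (+1)  1951: Sun (+1)  … (4 more years) …
  1956: Sun (+2)  1957: Mon (+1) ✓  1958: Tue (+1)  1959: Wed (+1)  1960: Fri (+2)
  1961: Sat (+1)  1962: Sun (+1)  1963: Mon (+1) ✓  1964: Wed (+2)  1965: Thu (+1)
  1966: Fri (+1)  1967: Sat (+1)  1968: Mon (+2) ✓  1969: Tue (+1)
Monday years: 1940, 1946, 1957, 1963, 1968 — 5 in total.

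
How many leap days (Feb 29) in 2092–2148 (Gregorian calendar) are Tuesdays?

Leap years in 2092–2148: 14 of them.
Feb 29 weekday advances by 5 (mod 7) from one leap year to the next four years later (or differs when a century non-leap intervenes).
Leap-day weekdays: 2092:Fri 2096:Wed 2104:Fri 2108:Wed 2112:Mon 2116:Sat 2120:Thu 2124:Tue✓ 2128:Sun 2132:Fri 2136:Wed 2140:Mon 2144:Sat 2148:Thu
Tuesday: 2124 → 1.

1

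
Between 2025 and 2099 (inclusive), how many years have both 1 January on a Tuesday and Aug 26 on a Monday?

Check each year's weekday for 1 January and Aug 26:
  2025: Wed/Tue  2026: Thu/Wed  2027: Fri/Thu  2028: Sat/Sat  2029: Mon/Sun  2030: Tue/Mon ✓  2031: Wed/Tue  2032: Thu/Thu  2033: Sat/Fri  2034: Sun/Sat  2035: Mon/Sun  2036: Tue/Tue  2037: Thu/Wed  2038: Fri/Thu  …(47 more)…  2086: Tue/Mon ✓  2087: Wed/Tue  2088: Thu/Thu  2089: Sat/Fri  2090: Sun/Sat  2091: Mon/Sun  2092: Tue/Tue  2093: Thu/Wed  2094: Fri/Thu  2095: Sat/Fri  2096: Sun/Sun  2097: Tue/Mon ✓  2098: Wed/Tue  2099: Thu/Wed
Both conditions hold in: 2030, 2041, 2047, 2058, 2069, 2075, 2086, 2097 — 8.

8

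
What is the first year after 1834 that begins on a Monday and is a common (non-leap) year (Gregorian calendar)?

1838

Jan 1 advances by 2 weekdays after a leap year and by 1 after a common year.
1834: Jan 1 is Wednesday.
1835: Thursday
1836: Friday (leap)
1837: Sunday
1838: Monday
1838 begins on a Monday and is a common year.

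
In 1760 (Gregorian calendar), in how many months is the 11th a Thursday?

2

Check the 11th of each month of 1760: Jan 11: Fri, Feb 11: Mon, Mar 11: Tue, Apr 11: Fri, May 11: Sun, Jun 11: Wed, Jul 11: Fri, Aug 11: Mon, Sep 11: Thu, Oct 11: Sat, Nov 11: Tue, Dec 11: Thu.
Thursday occurs in September, December — 2 months.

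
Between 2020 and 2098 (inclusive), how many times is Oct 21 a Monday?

Track Oct 21's weekday year by year (advancing +1, or +2 across a Feb 29):
  2020: Wed  2021: Thu (+1)  2022: Fri (+1)  2023: Sat (+1)  2024: Mon (+2) ✓
  2025: Tue (+1)  2026: Wed (+1)  2027: Thu (+1)  2028: Sat (+2)  2029: Sun (+1)
  2030: Mon (+1) ✓  2031: Tue (+1)  2032: Thu (+2)  2033: Fri (+1)  … (51 more years) …
  2085: Sun (+1)  2086: Mon (+1) ✓  2087: Tue (+1)  2088: Thu (+2)  2089: Fri (+1)
  2090: Sat (+1)  2091: Sun (+1)  2092: Tue (+2)  2093: Wed (+1)  2094: Thu (+1)
  2095: Fri (+1)  2096: Sun (+2)  2097: Mon (+1) ✓  2098: Tue (+1)
Monday years: 2024, 2030, 2041, 2047, 2052, 2058, 2069, 2075, 2080, 2086, 2097 — 11 in total.

11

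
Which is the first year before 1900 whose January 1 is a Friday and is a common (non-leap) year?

1897

Jan 1 advances by 2 weekdays after a leap year and by 1 after a common year.
1900: Jan 1 is Monday.
1899: Sunday
1898: Saturday
1897: Friday
1897 begins on a Friday and is a common year.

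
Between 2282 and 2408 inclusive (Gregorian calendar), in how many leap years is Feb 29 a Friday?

5

Leap years in 2282–2408: 31 of them.
Feb 29 weekday advances by 5 (mod 7) from one leap year to the next four years later (or differs when a century non-leap intervenes).
Leap-day weekdays: 2284:Fri✓ 2288:Wed 2292:Mon 2296:Sat 2304:Mon 2308:Sat 2312:Thu 2316:Tue 2320:Sun 2324:Fri✓ 2328:Wed 2332:Mon 2336:Sat …(5 more)… 2360:Mon 2364:Sat 2368:Thu 2372:Tue 2376:Sun 2380:Fri✓ 2384:Wed 2388:Mon 2392:Sat 2396:Thu 2400:Tue 2404:Sun 2408:Fri✓
Friday: 2284, 2324, 2352, 2380, 2408 → 5.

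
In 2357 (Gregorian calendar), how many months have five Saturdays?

4

A month of length L has five Saturdays iff its first Saturday is on day ≤ L−28 (so day 1–3 in a 31-day month, 1–2 in a 30-day month, day 1 in a leap February).
Checking each month of 2357: Jan starts Tue (31d); Feb starts Fri (28d); Mar starts Fri (31d) ✓; Apr starts Mon (30d); May starts Wed (31d); Jun starts Sat (30d) ✓; Jul starts Mon (31d); Aug starts Thu (31d) ✓; Sep starts Sun (30d); Oct starts Tue (31d); Nov starts Fri (30d) ✓; Dec starts Sun (31d).
Five-Saturday months: March, June, August, November → 4.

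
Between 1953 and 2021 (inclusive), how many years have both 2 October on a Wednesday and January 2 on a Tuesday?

Check each year's weekday for 2 October and January 2:
  1953: Fri/Fri  1954: Sat/Sat  1955: Sun/Sun  1956: Tue/Mon  1957: Wed/Wed  1958: Thu/Thu  1959: Fri/Fri  1960: Sun/Sat  1961: Mon/Mon  1962: Tue/Tue  1963: Wed/Wed  1964: Fri/Thu  1965: Sat/Sat  1966: Sun/Sun  …(41 more)…  2008: Thu/Wed  2009: Fri/Fri  2010: Sat/Sat  2011: Sun/Sun  2012: Tue/Mon  2013: Wed/Wed  2014: Thu/Thu  2015: Fri/Fri  2016: Sun/Sat  2017: Mon/Mon  2018: Tue/Tue  2019: Wed/Wed  2020: Fri/Thu  2021: Sat/Sat
Both conditions hold in: 1968, 1996 — 2.

2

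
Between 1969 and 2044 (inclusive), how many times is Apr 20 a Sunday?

Track Apr 20's weekday year by year (advancing +1, or +2 across a Feb 29):
  1969: Sun ✓  1970: Mon (+1)  1971: Tue (+1)  1972: Thu (+2)  1973: Fri (+1)
  1974: Sat (+1)  1975: Sun (+1) ✓  1976: Tue (+2)  1977: Wed (+1)  1978: Thu (+1)
  1979: Fri (+1)  1980: Sun (+2) ✓  1981: Mon (+1)  1982: Tue (+1)  … (48 more years) …
  2031: Sun (+1) ✓  2032: Tue (+2)  2033: Wed (+1)  2034: Thu (+1)  2035: Fri (+1)
  2036: Sun (+2) ✓  2037: Mon (+1)  2038: Tue (+1)  2039: Wed (+1)  2040: Fri (+2)
  2041: Sat (+1)  2042: Sun (+1) ✓  2043: Mon (+1)  2044: Wed (+2)
Sunday years: 1969, 1975, 1980, 1986, 1997, 2003, 2008, 2014, 2025, 2031, 2036, 2042 — 12 in total.

12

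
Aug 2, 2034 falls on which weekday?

January 1, 2034 is a Sunday.
August 2 is day 214 of the year, i.e. 213 days after Jan 1.
213 mod 7 = 3, so advance 3 weekdays from Sunday: Wednesday.

Wednesday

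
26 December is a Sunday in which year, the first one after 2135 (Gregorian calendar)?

From one year to the next, a fixed date's weekday advances by 1, or by 2 when a Feb 29 lies between the two dates.
2135: December 26 is Monday.
2136: Wednesday (+2)
2137: Thursday (+1)
2138: Friday (+1)
2139: Saturday (+1)
2140: Monday (+2)
2141: Tuesday (+1)
2142: Wednesday (+1)
2143: Thursday (+1)
2144: Saturday (+2)
2145: Sunday (+1)
26 December falls on a Sunday in 2145.

2145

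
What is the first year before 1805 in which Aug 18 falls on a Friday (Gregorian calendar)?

1797

From one year to the next, a fixed date's weekday advances by 1, or by 2 when a Feb 29 lies between the two dates.
1805: August 18 is Sunday.
1804: Saturday (−1)
1803: Thursday (−2)
1802: Wednesday (−1)
1801: Tuesday (−1)
1800: Monday (−1)
1799: Sunday (−1)
1798: Saturday (−1)
1797: Friday (−1)
Aug 18 falls on a Friday in 1797.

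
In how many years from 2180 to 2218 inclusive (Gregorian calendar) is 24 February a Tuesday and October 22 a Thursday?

5

Check each year's weekday for 24 February and October 22:
  2180: Thu/Sun  2181: Sat/Mon  2182: Sun/Tue  2183: Mon/Wed  2184: Tue/Fri  2185: Thu/Sat  2186: Fri/Sun  2187: Sat/Mon  2188: Sun/Wed  2189: Tue/Thu ✓  2190: Wed/Fri  2191: Thu/Sat  2192: Fri/Mon  2193: Sun/Tue  …(11 more)…  2205: Sun/Tue  2206: Mon/Wed  2207: Tue/Thu ✓  2208: Wed/Sat  2209: Fri/Sun  2210: Sat/Mon  2211: Sun/Tue  2212: Mon/Thu  2213: Wed/Fri  2214: Thu/Sat  2215: Fri/Sun  2216: Sat/Tue  2217: Mon/Wed  2218: Tue/Thu ✓
Both conditions hold in: 2189, 2195, 2201, 2207, 2218 — 5.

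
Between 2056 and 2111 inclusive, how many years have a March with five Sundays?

March has 31 days; it has five Sundays when Sunday falls among the first (month-length − 28) days — i.e. when March 1 is one of Sunday/Saturday/Friday.
March 1 by year: 2056:Wed 2057:Thu 2058:Fri✓ 2059:Sat✓ 2060:Mon 2061:Tue 2062:Wed 2063:Thu 2064:Sat✓ 2065:Sun✓ 2066:Mon 2067:Tue 2068:Thu 2069:Fri✓ 2070:Sat✓ …(26 more)… 2097:Fri✓ 2098:Sat✓ 2099:Sun✓ 2100:Mon 2101:Tue 2102:Wed 2103:Thu 2104:Sat✓ 2105:Sun✓ 2106:Mon 2107:Tue 2108:Thu 2109:Fri✓ 2110:Sat✓ 2111:Sun✓
Years with five Sundays: 2058, 2059, 2064, 2065, 2069, 2070, 2071, 2075, 2076, 2080, 2081, 2082, 2086, 2087, 2092, 2093, 2097, 2098, 2099, 2104, 2105, 2109, 2110, 2111 → 24.

24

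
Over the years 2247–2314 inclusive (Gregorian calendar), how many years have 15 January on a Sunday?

10

Track 15 January's weekday year by year (advancing +1, or +2 across a Feb 29):
  2247: Fri  2248: Sat (+1)  2249: Mon (+2)  2250: Tue (+1)  2251: Wed (+1)
  2252: Thu (+1)  2253: Sat (+2)  2254: Sun (+1) ✓  2255: Mon (+1)  2256: Tue (+1)
  2257: Thu (+2)  2258: Fri (+1)  2259: Sat (+1)  2260: Sun (+1) ✓  … (40 more years) …
  2301: Tue (+1)  2302: Wed (+1)  2303: Thu (+1)  2304: Fri (+1)  2305: Sun (+2) ✓
  2306: Mon (+1)  2307: Tue (+1)  2308: Wed (+1)  2309: Fri (+2)  2310: Sat (+1)
  2311: Sun (+1) ✓  2312: Mon (+1)  2313: Wed (+2)  2314: Thu (+1)
Sunday years: 2254, 2260, 2265, 2271, 2282, 2288, 2293, 2299, 2305, 2311 — 10 in total.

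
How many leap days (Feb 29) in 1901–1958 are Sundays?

Leap years in 1901–1958: 14 of them.
Feb 29 weekday advances by 5 (mod 7) from one leap year to the next four years later (or differs when a century non-leap intervenes).
Leap-day weekdays: 1904:Mon 1908:Sat 1912:Thu 1916:Tue 1920:Sun✓ 1924:Fri 1928:Wed 1932:Mon 1936:Sat 1940:Thu 1944:Tue 1948:Sun✓ 1952:Fri 1956:Wed
Sunday: 1920, 1948 → 2.

2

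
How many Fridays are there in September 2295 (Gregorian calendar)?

4

September 2295 has 30 days and begins on Sunday.
The first Friday is September 6.
Fridays fall on 6, 13, 20, 27 — that's 4.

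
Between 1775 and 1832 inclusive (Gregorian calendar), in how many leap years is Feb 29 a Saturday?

Leap years in 1775–1832: 14 of them.
Feb 29 weekday advances by 5 (mod 7) from one leap year to the next four years later (or differs when a century non-leap intervenes).
Leap-day weekdays: 1776:Thu 1780:Tue 1784:Sun 1788:Fri 1792:Wed 1796:Mon 1804:Wed 1808:Mon 1812:Sat✓ 1816:Thu 1820:Tue 1824:Sun 1828:Fri 1832:Wed
Saturday: 1812 → 1.

1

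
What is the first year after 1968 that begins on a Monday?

Jan 1 advances by 2 weekdays after a leap year and by 1 after a common year.
1968: Jan 1 is Monday (leap).
1969: Wednesday
1970: Thursday
1971: Friday
1972: Saturday (leap)
1973: Monday
1973 begins on a Monday

1973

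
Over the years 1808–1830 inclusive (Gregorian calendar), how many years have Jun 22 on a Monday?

3

Track Jun 22's weekday year by year (advancing +1, or +2 across a Feb 29):
  1808: Wed  1809: Thu (+1)  1810: Fri (+1)  1811: Sat (+1)  1812: Mon (+2) ✓
  1813: Tue (+1)  1814: Wed (+1)  1815: Thu (+1)  1816: Sat (+2)  1817: Sun (+1)
  1818: Mon (+1) ✓  1819: Tue (+1)  1820: Thu (+2)  1821: Fri (+1)  1822: Sat (+1)
  1823: Sun (+1)  1824: Tue (+2)  1825: Wed (+1)  1826: Thu (+1)  1827: Fri (+1)
  1828: Sun (+2)  1829: Mon (+1) ✓  1830: Tue (+1)
Monday years: 1812, 1818, 1829 — 3 in total.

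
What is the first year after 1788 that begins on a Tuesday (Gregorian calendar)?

Jan 1 advances by 2 weekdays after a leap year and by 1 after a common year.
1788: Jan 1 is Tuesday (leap).
1789: Thursday
1790: Friday
1791: Saturday
1792: Sunday (leap)
1793: Tuesday
1793 begins on a Tuesday

1793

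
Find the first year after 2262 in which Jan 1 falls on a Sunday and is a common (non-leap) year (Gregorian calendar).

Jan 1 advances by 2 weekdays after a leap year and by 1 after a common year.
2262: Jan 1 is Wednesday.
2263: Thursday
2264: Friday (leap)
2265: Sunday
2265 begins on a Sunday and is a common year.

2265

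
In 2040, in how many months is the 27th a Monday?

2

Check the 27th of each month of 2040: Jan 27: Fri, Feb 27: Mon, Mar 27: Tue, Apr 27: Fri, May 27: Sun, Jun 27: Wed, Jul 27: Fri, Aug 27: Mon, Sep 27: Thu, Oct 27: Sat, Nov 27: Tue, Dec 27: Thu.
Monday occurs in February, August — 2 months.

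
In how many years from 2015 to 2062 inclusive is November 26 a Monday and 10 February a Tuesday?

Check each year's weekday for November 26 and 10 February:
  2015: Thu/Tue  2016: Sat/Wed  2017: Sun/Fri  2018: Mon/Sat  2019: Tue/Sun  2020: Thu/Mon  2021: Fri/Wed  2022: Sat/Thu  2023: Sun/Fri  2024: Tue/Sat  2025: Wed/Mon  2026: Thu/Tue  2027: Fri/Wed  2028: Sun/Thu  …(20 more)…  2049: Fri/Wed  2050: Sat/Thu  2051: Sun/Fri  2052: Tue/Sat  2053: Wed/Mon  2054: Thu/Tue  2055: Fri/Wed  2056: Sun/Thu  2057: Mon/Sat  2058: Tue/Sun  2059: Wed/Mon  2060: Fri/Tue  2061: Sat/Thu  2062: Sun/Fri
Both conditions hold in: no year — 0.

0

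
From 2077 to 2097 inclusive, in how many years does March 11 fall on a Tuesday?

3

Track March 11's weekday year by year (advancing +1, or +2 across a Feb 29):
  2077: Thu  2078: Fri (+1)  2079: Sat (+1)  2080: Mon (+2)  2081: Tue (+1) ✓
  2082: Wed (+1)  2083: Thu (+1)  2084: Sat (+2)  2085: Sun (+1)  2086: Mon (+1)
  2087: Tue (+1) ✓  2088: Thu (+2)  2089: Fri (+1)  2090: Sat (+1)  2091: Sun (+1)
  2092: Tue (+2) ✓  2093: Wed (+1)  2094: Thu (+1)  2095: Fri (+1)  2096: Sun (+2)
  2097: Mon (+1)
Tuesday years: 2081, 2087, 2092 — 3 in total.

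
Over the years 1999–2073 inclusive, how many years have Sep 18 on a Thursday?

11

Track Sep 18's weekday year by year (advancing +1, or +2 across a Feb 29):
  1999: Sat  2000: Mon (+2)  2001: Tue (+1)  2002: Wed (+1)  2003: Thu (+1) ✓
  2004: Sat (+2)  2005: Sun (+1)  2006: Mon (+1)  2007: Tue (+1)  2008: Thu (+2) ✓
  2009: Fri (+1)  2010: Sat (+1)  2011: Sun (+1)  2012: Tue (+2)  … (47 more years) …
  2060: Sat (+2)  2061: Sun (+1)  2062: Mon (+1)  2063: Tue (+1)  2064: Thu (+2) ✓
  2065: Fri (+1)  2066: Sat (+1)  2067: Sun (+1)  2068: Tue (+2)  2069: Wed (+1)
  2070: Thu (+1) ✓  2071: Fri (+1)  2072: Sun (+2)  2073: Mon (+1)
Thursday years: 2003, 2008, 2014, 2025, 2031, 2036, 2042, 2053, 2059, 2064, 2070 — 11 in total.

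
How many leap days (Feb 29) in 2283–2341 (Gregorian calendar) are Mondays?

3

Leap years in 2283–2341: 14 of them.
Feb 29 weekday advances by 5 (mod 7) from one leap year to the next four years later (or differs when a century non-leap intervenes).
Leap-day weekdays: 2284:Fri 2288:Wed 2292:Mon✓ 2296:Sat 2304:Mon✓ 2308:Sat 2312:Thu 2316:Tue 2320:Sun 2324:Fri 2328:Wed 2332:Mon✓ 2336:Sat 2340:Thu
Monday: 2292, 2304, 2332 → 3.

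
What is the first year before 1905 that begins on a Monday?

1900

Jan 1 advances by 2 weekdays after a leap year and by 1 after a common year.
1905: Jan 1 is Sunday.
1904: Friday (leap)
1903: Thursday
1902: Wednesday
1901: Tuesday
1900: Monday
1900 begins on a Monday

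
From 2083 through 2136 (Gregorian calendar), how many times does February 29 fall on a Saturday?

1

Leap years in 2083–2136: 13 of them.
Feb 29 weekday advances by 5 (mod 7) from one leap year to the next four years later (or differs when a century non-leap intervenes).
Leap-day weekdays: 2084:Tue 2088:Sun 2092:Fri 2096:Wed 2104:Fri 2108:Wed 2112:Mon 2116:Sat✓ 2120:Thu 2124:Tue 2128:Sun 2132:Fri 2136:Wed
Saturday: 2116 → 1.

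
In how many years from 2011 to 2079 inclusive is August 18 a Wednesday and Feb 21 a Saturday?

2

Check each year's weekday for August 18 and Feb 21:
  2011: Thu/Mon  2012: Sat/Tue  2013: Sun/Thu  2014: Mon/Fri  2015: Tue/Sat  2016: Thu/Sun  2017: Fri/Tue  2018: Sat/Wed  2019: Sun/Thu  2020: Tue/Fri  2021: Wed/Sun  2022: Thu/Mon  2023: Fri/Tue  2024: Sun/Wed  …(41 more)…  2066: Wed/Sun  2067: Thu/Mon  2068: Sat/Tue  2069: Sun/Thu  2070: Mon/Fri  2071: Tue/Sat  2072: Thu/Sun  2073: Fri/Tue  2074: Sat/Wed  2075: Sun/Thu  2076: Tue/Fri  2077: Wed/Sun  2078: Thu/Mon  2079: Fri/Tue
Both conditions hold in: 2032, 2060 — 2.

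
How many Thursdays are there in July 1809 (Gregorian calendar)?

July 1809 has 31 days and begins on Saturday.
The first Thursday is July 6.
Thursdays fall on 6, 13, 20, 27 — that's 4.

4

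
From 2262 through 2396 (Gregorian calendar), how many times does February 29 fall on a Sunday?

Leap years in 2262–2396: 33 of them.
Feb 29 weekday advances by 5 (mod 7) from one leap year to the next four years later (or differs when a century non-leap intervenes).
Leap-day weekdays: 2264:Mon 2268:Sat 2272:Thu 2276:Tue 2280:Sun✓ 2284:Fri 2288:Wed 2292:Mon 2296:Sat 2304:Mon 2308:Sat 2312:Thu 2316:Tue …(7 more)… 2348:Sun✓ 2352:Fri 2356:Wed 2360:Mon 2364:Sat 2368:Thu 2372:Tue 2376:Sun✓ 2380:Fri 2384:Wed 2388:Mon 2392:Sat 2396:Thu
Sunday: 2280, 2320, 2348, 2376 → 4.

4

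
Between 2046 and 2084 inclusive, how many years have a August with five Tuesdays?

August has 31 days; it has five Tuesdays when Tuesday falls among the first (month-length − 28) days — i.e. when August 1 is one of Tuesday/Monday/Sunday.
August 1 by year: 2046:Wed 2047:Thu 2048:Sat 2049:Sun✓ 2050:Mon✓ 2051:Tue✓ 2052:Thu 2053:Fri 2054:Sat 2055:Sun✓ 2056:Tue✓ 2057:Wed 2058:Thu 2059:Fri 2060:Sun✓ …(9 more)… 2070:Fri 2071:Sat 2072:Mon✓ 2073:Tue✓ 2074:Wed 2075:Thu 2076:Sat 2077:Sun✓ 2078:Mon✓ 2079:Tue✓ 2080:Thu 2081:Fri 2082:Sat 2083:Sun✓ 2084:Tue✓
Years with five Tuesdays: 2049, 2050, 2051, 2055, 2056, 2060, 2061, 2062, 2066, 2067, 2072, 2073, 2077, 2078, 2079, 2083, 2084 → 17.

17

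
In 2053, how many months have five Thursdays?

4

A month of length L has five Thursdays iff its first Thursday is on day ≤ L−28 (so day 1–3 in a 31-day month, 1–2 in a 30-day month, day 1 in a leap February).
Checking each month of 2053: Jan starts Wed (31d) ✓; Feb starts Sat (28d); Mar starts Sat (31d); Apr starts Tue (30d); May starts Thu (31d) ✓; Jun starts Sun (30d); Jul starts Tue (31d) ✓; Aug starts Fri (31d); Sep starts Mon (30d); Oct starts Wed (31d) ✓; Nov starts Sat (30d); Dec starts Mon (31d).
Five-Thursday months: January, May, July, October → 4.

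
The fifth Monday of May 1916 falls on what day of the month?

May 1, 1916 is a Monday, so the first Monday is the 1st.
The fifth Monday is 1 + 28 = 29.

29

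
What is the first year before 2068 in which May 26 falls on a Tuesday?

2065

From one year to the next, a fixed date's weekday advances by 1, or by 2 when a Feb 29 lies between the two dates.
2068: May 26 is Saturday.
2067: Thursday (−2)
2066: Wednesday (−1)
2065: Tuesday (−1)
May 26 falls on a Tuesday in 2065.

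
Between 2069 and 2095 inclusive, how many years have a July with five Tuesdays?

11

July has 31 days; it has five Tuesdays when Tuesday falls among the first (month-length − 28) days — i.e. when July 1 is one of Tuesday/Monday/Sunday.
July 1 by year: 2069:Mon✓ 2070:Tue✓ 2071:Wed 2072:Fri 2073:Sat 2074:Sun✓ 2075:Mon✓ 2076:Wed 2077:Thu 2078:Fri 2079:Sat 2080:Mon✓ 2081:Tue✓ 2082:Wed 2083:Thu 2084:Sat 2085:Sun✓ 2086:Mon✓ 2087:Tue✓ 2088:Thu 2089:Fri 2090:Sat 2091:Sun✓ 2092:Tue✓ 2093:Wed 2094:Thu 2095:Fri
Years with five Tuesdays: 2069, 2070, 2074, 2075, 2080, 2081, 2085, 2086, 2087, 2091, 2092 → 11.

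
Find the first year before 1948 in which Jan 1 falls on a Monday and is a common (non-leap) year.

Jan 1 advances by 2 weekdays after a leap year and by 1 after a common year.
1948: Jan 1 is Thursday (leap).
1947: Wednesday
1946: Tuesday
1945: Monday
1945 begins on a Monday and is a common year.

1945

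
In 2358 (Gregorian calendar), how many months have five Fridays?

A month of length L has five Fridays iff its first Friday is on day ≤ L−28 (so day 1–3 in a 31-day month, 1–2 in a 30-day month, day 1 in a leap February).
Checking each month of 2358: Jan starts Wed (31d) ✓; Feb starts Sat (28d); Mar starts Sat (31d); Apr starts Tue (30d); May starts Thu (31d) ✓; Jun starts Sun (30d); Jul starts Tue (31d); Aug starts Fri (31d) ✓; Sep starts Mon (30d); Oct starts Wed (31d) ✓; Nov starts Sat (30d); Dec starts Mon (31d).
Five-Friday months: January, May, August, October → 4.

4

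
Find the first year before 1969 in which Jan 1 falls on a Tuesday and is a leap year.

1952

Jan 1 advances by 2 weekdays after a leap year and by 1 after a common year.
1969: Jan 1 is Wednesday.
1968: Monday (leap)
1967: Sunday
1966: Saturday
1965: Friday
1964: Wednesday (leap)
1963: Tuesday
1962: Monday
1961: Sunday
1960: Friday (leap)
1959: Thursday
1958: Wednesday
1957: Tuesday
1956: Sunday (leap)
1955: Saturday
1954: Friday
1953: Thursday
1952: Tuesday (leap)
1952 begins on a Tuesday and is a leap year.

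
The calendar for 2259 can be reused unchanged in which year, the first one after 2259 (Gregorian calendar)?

Two years share a calendar iff Jan 1 falls on the same weekday and both are leap or both are common. 2259: Jan 1 is Saturday, common year.
2260: Jan 1 Sunday, leap
2261: Jan 1 Tuesday, common
2262: Jan 1 Wednesday, common
2263: Jan 1 Thursday, common
2264: Jan 1 Friday, leap
2265: Jan 1 Sunday, common
2266: Jan 1 Monday, common
2267: Jan 1 Tuesday, common
2268: Jan 1 Wednesday, leap
2269: Jan 1 Friday, common
2270: Jan 1 Saturday, common
2270 matches on both conditions.

2270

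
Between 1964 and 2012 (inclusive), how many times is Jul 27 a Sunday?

7

Track Jul 27's weekday year by year (advancing +1, or +2 across a Feb 29):
  1964: Mon  1965: Tue (+1)  1966: Wed (+1)  1967: Thu (+1)  1968: Sat (+2)
  1969: Sun (+1) ✓  1970: Mon (+1)  1971: Tue (+1)  1972: Thu (+2)  1973: Fri (+1)
  1974: Sat (+1)  1975: Sun (+1) ✓  1976: Tue (+2)  1977: Wed (+1)  … (21 more years) …
  1999: Tue (+1)  2000: Thu (+2)  2001: Fri (+1)  2002: Sat (+1)  2003: Sun (+1) ✓
  2004: Tue (+2)  2005: Wed (+1)  2006: Thu (+1)  2007: Fri (+1)  2008: Sun (+2) ✓
  2009: Mon (+1)  2010: Tue (+1)  2011: Wed (+1)  2012: Fri (+2)
Sunday years: 1969, 1975, 1980, 1986, 1997, 2003, 2008 — 7 in total.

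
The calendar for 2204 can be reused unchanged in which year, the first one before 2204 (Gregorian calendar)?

2192

Two years share a calendar iff Jan 1 falls on the same weekday and both are leap or both are common. 2204: Jan 1 is Sunday, leap year.
2203: Jan 1 Saturday, common
2202: Jan 1 Friday, common
2201: Jan 1 Thursday, common
2200: Jan 1 Wednesday, common
2199: Jan 1 Tuesday, common
2198: Jan 1 Monday, common
2197: Jan 1 Sunday, common
2196: Jan 1 Friday, leap
2195: Jan 1 Thursday, common
2194: Jan 1 Wednesday, common
2193: Jan 1 Tuesday, common
2192: Jan 1 Sunday, leap
2192 matches on both conditions.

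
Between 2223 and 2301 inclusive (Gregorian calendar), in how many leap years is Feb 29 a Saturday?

Leap years in 2223–2301: 19 of them.
Feb 29 weekday advances by 5 (mod 7) from one leap year to the next four years later (or differs when a century non-leap intervenes).
Leap-day weekdays: 2224:Sun 2228:Fri 2232:Wed 2236:Mon 2240:Sat✓ 2244:Thu 2248:Tue 2252:Sun 2256:Fri 2260:Wed 2264:Mon 2268:Sat✓ 2272:Thu 2276:Tue 2280:Sun 2284:Fri 2288:Wed 2292:Mon 2296:Sat✓
Saturday: 2240, 2268, 2296 → 3.

3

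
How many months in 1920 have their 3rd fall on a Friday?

2

Check the 3rd of each month of 1920: Jan 3: Sat, Feb 3: Tue, Mar 3: Wed, Apr 3: Sat, May 3: Mon, Jun 3: Thu, Jul 3: Sat, Aug 3: Tue, Sep 3: Fri, Oct 3: Sun, Nov 3: Wed, Dec 3: Fri.
Friday occurs in September, December — 2 months.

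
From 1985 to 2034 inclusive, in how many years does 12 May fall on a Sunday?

Track 12 May's weekday year by year (advancing +1, or +2 across a Feb 29):
  1985: Sun ✓  1986: Mon (+1)  1987: Tue (+1)  1988: Thu (+2)  1989: Fri (+1)
  1990: Sat (+1)  1991: Sun (+1) ✓  1992: Tue (+2)  1993: Wed (+1)  1994: Thu (+1)
  1995: Fri (+1)  1996: Sun (+2) ✓  1997: Mon (+1)  1998: Tue (+1)  … (22 more years) …
  2021: Wed (+1)  2022: Thu (+1)  2023: Fri (+1)  2024: Sun (+2) ✓  2025: Mon (+1)
  2026: Tue (+1)  2027: Wed (+1)  2028: Fri (+2)  2029: Sat (+1)  2030: Sun (+1) ✓
  2031: Mon (+1)  2032: Wed (+2)  2033: Thu (+1)  2034: Fri (+1)
Sunday years: 1985, 1991, 1996, 2002, 2013, 2019, 2024, 2030 — 8 in total.

8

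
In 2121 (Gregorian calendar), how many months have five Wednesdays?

5

A month of length L has five Wednesdays iff its first Wednesday is on day ≤ L−28 (so day 1–3 in a 31-day month, 1–2 in a 30-day month, day 1 in a leap February).
Checking each month of 2121: Jan starts Wed (31d) ✓; Feb starts Sat (28d); Mar starts Sat (31d); Apr starts Tue (30d) ✓; May starts Thu (31d); Jun starts Sun (30d); Jul starts Tue (31d) ✓; Aug starts Fri (31d); Sep starts Mon (30d); Oct starts Wed (31d) ✓; Nov starts Sat (30d); Dec starts Mon (31d) ✓.
Five-Wednesday months: January, April, July, October, December → 5.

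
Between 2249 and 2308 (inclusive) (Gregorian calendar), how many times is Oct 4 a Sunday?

9

Track Oct 4's weekday year by year (advancing +1, or +2 across a Feb 29):
  2249: Thu  2250: Fri (+1)  2251: Sat (+1)  2252: Mon (+2)  2253: Tue (+1)
  2254: Wed (+1)  2255: Thu (+1)  2256: Sat (+2)  2257: Sun (+1) ✓  2258: Mon (+1)
  2259: Tue (+1)  2260: Thu (+2)  2261: Fri (+1)  2262: Sat (+1)  … (32 more years) …
  2295: Fri (+1)  2296: Sun (+2) ✓  2297: Mon (+1)  2298: Tue (+1)  2299: Wed (+1)
  2300: Thu (+1)  2301: Fri (+1)  2302: Sat (+1)  2303: Sun (+1) ✓  2304: Tue (+2)
  2305: Wed (+1)  2306: Thu (+1)  2307: Fri (+1)  2308: Sun (+2) ✓
Sunday years: 2257, 2263, 2268, 2274, 2285, 2291, 2296, 2303, 2308 — 9 in total.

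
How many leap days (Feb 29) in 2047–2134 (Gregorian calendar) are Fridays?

4

Leap years in 2047–2134: 21 of them.
Feb 29 weekday advances by 5 (mod 7) from one leap year to the next four years later (or differs when a century non-leap intervenes).
Leap-day weekdays: 2048:Sat 2052:Thu 2056:Tue 2060:Sun 2064:Fri✓ 2068:Wed 2072:Mon 2076:Sat 2080:Thu 2084:Tue 2088:Sun 2092:Fri✓ 2096:Wed 2104:Fri✓ 2108:Wed 2112:Mon 2116:Sat 2120:Thu 2124:Tue 2128:Sun 2132:Fri✓
Friday: 2064, 2092, 2104, 2132 → 4.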